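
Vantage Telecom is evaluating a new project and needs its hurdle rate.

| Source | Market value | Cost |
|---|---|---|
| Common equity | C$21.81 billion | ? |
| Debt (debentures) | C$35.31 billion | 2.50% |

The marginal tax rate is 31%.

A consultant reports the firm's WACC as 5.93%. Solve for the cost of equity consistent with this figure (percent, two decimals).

12.74%

Total capital V = 21.81 + 35.31 = 57.12.
Equity weight = 21.81/57.12 = 0.3818.
Debentures weight = 35.31/57.12 = 0.6182.
Debt contribution = 0.6182 × 2.5% × (1 − 31%) = 1.0663%.
Required equity contribution = 5.93% − 1.0663% = 4.8637%.
Re = 4.8637% / 0.3818 = 12.7378%.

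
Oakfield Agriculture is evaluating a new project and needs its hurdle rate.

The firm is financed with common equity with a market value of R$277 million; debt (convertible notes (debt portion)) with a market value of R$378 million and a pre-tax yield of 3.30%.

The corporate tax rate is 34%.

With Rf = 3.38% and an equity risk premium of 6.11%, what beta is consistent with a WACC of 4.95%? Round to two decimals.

Total capital V = 277 + 378 = 655.
Equity weight = 277/655 = 0.4229.
Convertible notes (debt portion) weight = 378/655 = 0.5771.
Debt contribution = 0.5771 × 3.3% × (1 − 34%) = 1.2569%.
Required equity contribution = 4.95% − 1.2569% = 3.6931%  ⇒  Re = 8.7327%.
CAPM: 8.7327% = 3.38% + β × 6.11%  ⇒  β = 0.8761.

0.88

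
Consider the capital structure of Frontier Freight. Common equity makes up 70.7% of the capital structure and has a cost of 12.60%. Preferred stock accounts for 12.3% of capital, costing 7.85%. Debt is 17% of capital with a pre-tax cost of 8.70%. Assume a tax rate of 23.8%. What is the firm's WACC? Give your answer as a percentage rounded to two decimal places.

After-tax cost of debt = 8.7% × (1 − 23.8%) = 6.6294%.
WACC = 0.707 × 12.6000% + 0.123 × 7.8500% + 0.170 × 6.6294% = 11.0007%.

11.00%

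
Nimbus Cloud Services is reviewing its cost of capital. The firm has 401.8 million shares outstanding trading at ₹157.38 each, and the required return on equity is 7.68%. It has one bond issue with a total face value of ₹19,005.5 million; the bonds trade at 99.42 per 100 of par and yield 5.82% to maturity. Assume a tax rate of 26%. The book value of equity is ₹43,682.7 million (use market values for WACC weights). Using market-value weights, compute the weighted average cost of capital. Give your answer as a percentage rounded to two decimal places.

Market value of equity E = 157.38 × 401.8m = 63235.284m. Market value of debt D = 19005.5m × 99.42/100 = 18895.2681m.
Total capital V = 63235.284 + 18895.2681 = 82130.5521.
Equity: weight = 63235.284/82130.5521 = 0.7699; cost = 7.68%.
Bonds outstanding: weight = 18895.2681/82130.5521 = 0.2301; after-tax cost = 5.82% × (1 − 26%) = 4.3068%.
WACC = 0.7699 × 7.6800% + 0.2301 × 4.3068% = 6.9039%.

6.90%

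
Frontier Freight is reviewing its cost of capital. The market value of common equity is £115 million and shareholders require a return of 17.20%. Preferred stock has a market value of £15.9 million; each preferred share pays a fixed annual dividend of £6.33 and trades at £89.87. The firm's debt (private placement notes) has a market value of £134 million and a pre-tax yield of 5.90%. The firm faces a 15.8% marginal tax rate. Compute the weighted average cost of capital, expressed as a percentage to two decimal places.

10.40%

Cost of preferred: Rp = 6.33 / 89.87 = 7.0435%.
Total capital V = 115 + 15.9 + 134 = 264.9.
Equity: weight = 115/264.9 = 0.4341; cost = 17.2%.
Preferred: weight = 15.9/264.9 = 0.0600; cost = 7.0435%.
Private placement notes: weight = 134/264.9 = 0.5059; after-tax cost = 5.9% × (1 − 15.8%) = 4.9678%.
WACC = 0.4341 × 17.2000% + 0.0600 × 7.0435% + 0.5059 × 4.9678% = 10.4027%.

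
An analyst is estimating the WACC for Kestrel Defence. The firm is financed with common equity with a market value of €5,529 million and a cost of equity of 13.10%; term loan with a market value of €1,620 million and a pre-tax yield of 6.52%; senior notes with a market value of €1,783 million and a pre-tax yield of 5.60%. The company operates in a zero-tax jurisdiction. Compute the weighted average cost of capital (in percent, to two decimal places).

10.41%

Total capital V = 5529 + 1620 + 1783 = 8932.
Equity: weight = 5529/8932 = 0.6190; cost = 13.1%.
Term loan: weight = 1620/8932 = 0.1814; after-tax cost = 6.52% × (1 − 0%) = 6.5200%.
Senior notes: weight = 1783/8932 = 0.1996; after-tax cost = 5.6% × (1 − 0%) = 5.6000%.
WACC = 0.6190 × 13.1000% + 0.1814 × 6.5200% + 0.1996 × 5.6000% = 10.4094%.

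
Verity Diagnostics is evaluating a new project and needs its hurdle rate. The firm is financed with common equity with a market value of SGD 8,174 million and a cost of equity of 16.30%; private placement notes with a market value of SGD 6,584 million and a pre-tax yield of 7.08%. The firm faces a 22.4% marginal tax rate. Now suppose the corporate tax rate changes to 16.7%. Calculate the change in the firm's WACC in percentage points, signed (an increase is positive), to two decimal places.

Current WACC:
Total capital V = 8174 + 6584 = 14758.
Equity: weight = 8174/14758 = 0.5539; cost = 16.3%.
Private placement notes: weight = 6584/14758 = 0.4461; after-tax cost = 7.08% × (1 − 22.4%) = 5.4941%.
WACC = 0.5539 × 16.3000% + 0.4461 × 5.4941% = 11.4791%.
After the change:
Total capital V = 8174 + 6584 = 14758.
Equity: weight = 8174/14758 = 0.5539; cost = 16.3%.
Private placement notes: weight = 6584/14758 = 0.4461; after-tax cost = 7.08% × (1 − 16.7%) = 5.8976%.
WACC = 0.5539 × 16.3000% + 0.4461 × 5.8976% = 11.6592%.
Change in WACC = 11.6592% − 11.4791% = 0.1800 pp.

+0.18 pp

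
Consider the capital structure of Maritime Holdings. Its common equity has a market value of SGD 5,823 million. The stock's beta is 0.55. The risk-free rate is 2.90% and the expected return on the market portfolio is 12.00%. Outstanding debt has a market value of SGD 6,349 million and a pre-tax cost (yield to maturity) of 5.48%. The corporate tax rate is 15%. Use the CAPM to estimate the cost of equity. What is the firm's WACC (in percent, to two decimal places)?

Market risk premium = 12.0% − 2.9% = 9.1%.
Cost of equity via CAPM: Re = 2.9% + 0.55 × 9.1% = 7.9050%.
Total capital V = 5823 + 6349 = 12172.
Equity: weight = 5823/12172 = 0.4784; cost = 7.905%.
Debt: weight = 6349/12172 = 0.5216; after-tax cost = 5.48% × (1 − 15%) = 4.6580%.
WACC = 0.4784 × 7.9050% + 0.5216 × 4.6580% = 6.2113%.

6.21%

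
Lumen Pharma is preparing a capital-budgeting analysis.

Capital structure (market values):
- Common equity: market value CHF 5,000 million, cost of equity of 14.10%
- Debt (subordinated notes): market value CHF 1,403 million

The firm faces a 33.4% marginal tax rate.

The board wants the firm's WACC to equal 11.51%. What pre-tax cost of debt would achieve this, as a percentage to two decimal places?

3.42%

Total capital V = 5000 + 1403 = 6403.
Equity weight = 5000/6403 = 0.7809.
Subordinated notes weight = 1403/6403 = 0.2191.
Equity contribution = 0.7809 × 14.1% = 11.0105%.
Remaining for debt = 11.51% − 11.0105% = 0.4995%.
Rd × (1 − 33.4%) × 0.2191 = 0.4995%  ⇒  Rd = 3.4231%.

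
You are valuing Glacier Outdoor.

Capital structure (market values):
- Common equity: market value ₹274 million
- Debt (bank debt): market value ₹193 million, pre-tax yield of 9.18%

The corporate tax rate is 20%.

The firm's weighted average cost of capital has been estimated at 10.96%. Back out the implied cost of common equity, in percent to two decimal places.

Total capital V = 274 + 193 = 467.
Equity weight = 274/467 = 0.5867.
Bank debt weight = 193/467 = 0.4133.
Debt contribution = 0.4133 × 9.18% × (1 − 20%) = 3.0351%.
Required equity contribution = 10.96% − 3.0351% = 7.9249%.
Re = 7.9249% / 0.5867 = 13.5070%.

13.51%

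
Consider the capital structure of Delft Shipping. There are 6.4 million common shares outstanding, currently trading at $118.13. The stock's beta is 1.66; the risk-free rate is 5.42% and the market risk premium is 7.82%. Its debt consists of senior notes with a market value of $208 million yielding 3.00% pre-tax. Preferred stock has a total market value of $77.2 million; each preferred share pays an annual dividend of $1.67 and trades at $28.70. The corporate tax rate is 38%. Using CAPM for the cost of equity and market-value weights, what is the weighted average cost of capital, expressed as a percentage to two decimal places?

Cost of equity via CAPM: Re = 5.42% + 1.66 × 7.82% = 18.4012%.
Cost of preferred: Rp = 1.67 / 28.7 = 5.8188%.
Market value of equity E = 118.13 × 6.4m = 756.032m.
Total capital V = 756.032 + 77.2 + 208 = 1041.232.
Equity: weight = 756.032/1041.232 = 0.7261; cost = 18.4012%.
Preferred: weight = 77.2/1041.232 = 0.0741; cost = 5.8188%.
Senior notes: weight = 208/1041.232 = 0.1998; after-tax cost = 3% × (1 − 38%) = 1.8600%.
WACC = 0.7261 × 18.4012% + 0.0741 × 5.8188% + 0.1998 × 1.8600% = 14.1640%.

14.16%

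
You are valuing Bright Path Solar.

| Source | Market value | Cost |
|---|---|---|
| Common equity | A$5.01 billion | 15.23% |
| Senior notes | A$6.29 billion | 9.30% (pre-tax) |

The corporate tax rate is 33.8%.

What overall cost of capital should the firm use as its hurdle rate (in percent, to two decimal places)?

10.18%

Total capital V = 5.01 + 6.29 = 11.3.
Equity: weight = 5.01/11.3 = 0.4434; cost = 15.23%.
Senior notes: weight = 6.29/11.3 = 0.5566; after-tax cost = 9.3% × (1 − 33.8%) = 6.1566%.
WACC = 0.4434 × 15.2300% + 0.5566 × 6.1566% = 10.1794%.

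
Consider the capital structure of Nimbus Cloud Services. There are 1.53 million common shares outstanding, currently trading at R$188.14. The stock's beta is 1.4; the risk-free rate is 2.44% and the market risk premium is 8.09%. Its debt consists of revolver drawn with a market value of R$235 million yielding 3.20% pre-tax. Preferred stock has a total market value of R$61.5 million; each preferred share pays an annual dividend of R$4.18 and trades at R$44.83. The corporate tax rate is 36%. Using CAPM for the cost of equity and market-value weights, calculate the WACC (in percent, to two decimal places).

Cost of equity via CAPM: Re = 2.44% + 1.4 × 8.09% = 13.7660%.
Cost of preferred: Rp = 4.18 / 44.83 = 9.3241%.
Market value of equity E = 188.14 × 1.53m = 287.8542m.
Total capital V = 287.8542 + 61.5 + 235 = 584.3542.
Equity: weight = 287.8542/584.3542 = 0.4926; cost = 13.766%.
Preferred: weight = 61.5/584.3542 = 0.1052; cost = 9.3241%.
Revolver drawn: weight = 235/584.3542 = 0.4022; after-tax cost = 3.2% × (1 − 36%) = 2.0480%.
WACC = 0.4926 × 13.7660% + 0.1052 × 9.3241% + 0.4022 × 2.0480% = 8.5861%.

8.59%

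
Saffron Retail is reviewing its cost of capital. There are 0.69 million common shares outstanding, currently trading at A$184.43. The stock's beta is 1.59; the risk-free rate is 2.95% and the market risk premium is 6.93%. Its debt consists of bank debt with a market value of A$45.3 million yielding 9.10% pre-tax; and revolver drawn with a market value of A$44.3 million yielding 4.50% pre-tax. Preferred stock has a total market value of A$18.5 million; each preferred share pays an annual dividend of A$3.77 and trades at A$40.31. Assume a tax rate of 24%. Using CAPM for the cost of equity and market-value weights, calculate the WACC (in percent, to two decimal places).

10.26%

Cost of equity via CAPM: Re = 2.95% + 1.59 × 6.93% = 13.9687%.
Cost of preferred: Rp = 3.77 / 40.31 = 9.3525%.
Market value of equity E = 184.43 × 0.69m = 127.2567m.
Total capital V = 127.2567 + 18.5 + 45.3 + 44.3 = 235.3567.
Equity: weight = 127.2567/235.3567 = 0.5407; cost = 13.9687%.
Preferred: weight = 18.5/235.3567 = 0.0786; cost = 9.3525%.
Bank debt: weight = 45.3/235.3567 = 0.1925; after-tax cost = 9.1% × (1 − 24%) = 6.9160%.
Revolver drawn: weight = 44.3/235.3567 = 0.1882; after-tax cost = 4.5% × (1 − 24%) = 3.4200%.
WACC = 0.5407 × 13.9687% + 0.0786 × 9.3525% + 0.1925 × 6.9160% + 0.1882 × 3.4200% = 10.2629%.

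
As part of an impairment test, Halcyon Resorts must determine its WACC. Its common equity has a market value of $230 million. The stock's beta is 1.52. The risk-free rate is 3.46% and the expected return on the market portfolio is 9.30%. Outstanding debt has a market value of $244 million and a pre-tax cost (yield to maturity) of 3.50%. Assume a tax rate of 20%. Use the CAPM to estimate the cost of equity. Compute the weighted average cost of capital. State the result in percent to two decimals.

7.43%

Market risk premium = 9.3% − 3.46% = 5.84%.
Cost of equity via CAPM: Re = 3.46% + 1.52 × 5.84% = 12.3368%.
Total capital V = 230 + 244 = 474.
Equity: weight = 230/474 = 0.4852; cost = 12.3368%.
Debt: weight = 244/474 = 0.5148; after-tax cost = 3.5% × (1 − 20%) = 2.8000%.
WACC = 0.4852 × 12.3368% + 0.5148 × 2.8000% = 7.4276%.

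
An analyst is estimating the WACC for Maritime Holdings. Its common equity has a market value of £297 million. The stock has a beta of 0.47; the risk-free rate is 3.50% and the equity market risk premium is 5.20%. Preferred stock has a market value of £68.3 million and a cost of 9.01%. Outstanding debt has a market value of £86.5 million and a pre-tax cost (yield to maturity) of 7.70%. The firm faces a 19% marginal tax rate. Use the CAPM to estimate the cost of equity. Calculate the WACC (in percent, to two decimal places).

Cost of equity via CAPM: Re = 3.5% + 0.47 × 5.2% = 5.9440%.
Total capital V = 297 + 68.3 + 86.5 = 451.8.
Equity: weight = 297/451.8 = 0.6574; cost = 5.944%.
Preferred: weight = 68.3/451.8 = 0.1512; cost = 9.01%.
Debt: weight = 86.5/451.8 = 0.1915; after-tax cost = 7.7% × (1 − 19%) = 6.2370%.
WACC = 0.6574 × 5.9440% + 0.1512 × 9.0100% + 0.1915 × 6.2370% = 6.4636%.

6.46%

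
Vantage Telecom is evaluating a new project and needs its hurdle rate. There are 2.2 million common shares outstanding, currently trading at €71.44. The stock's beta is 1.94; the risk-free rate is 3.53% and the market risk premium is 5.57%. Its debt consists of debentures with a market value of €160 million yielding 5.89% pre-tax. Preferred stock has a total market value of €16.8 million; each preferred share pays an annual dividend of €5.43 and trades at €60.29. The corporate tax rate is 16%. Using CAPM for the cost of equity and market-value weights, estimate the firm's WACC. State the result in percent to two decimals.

Cost of equity via CAPM: Re = 3.53% + 1.94 × 5.57% = 14.3358%.
Cost of preferred: Rp = 5.43 / 60.29 = 9.0065%.
Market value of equity E = 71.44 × 2.2m = 157.168m.
Total capital V = 157.168 + 16.8 + 160 = 333.968.
Equity: weight = 157.168/333.968 = 0.4706; cost = 14.3358%.
Preferred: weight = 16.8/333.968 = 0.0503; cost = 9.0065%.
Debentures: weight = 160/333.968 = 0.4791; after-tax cost = 5.89% × (1 − 16%) = 4.9476%.
WACC = 0.4706 × 14.3358% + 0.0503 × 9.0065% + 0.4791 × 4.9476% = 9.5699%.

9.57%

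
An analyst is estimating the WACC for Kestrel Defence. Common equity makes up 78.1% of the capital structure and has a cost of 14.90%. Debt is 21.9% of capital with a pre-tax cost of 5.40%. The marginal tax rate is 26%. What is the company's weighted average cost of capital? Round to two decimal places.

12.51%

After-tax cost of debt = 5.4% × (1 − 26%) = 3.9960%.
WACC = 0.781 × 14.9000% + 0.219 × 3.9960% = 12.5120%.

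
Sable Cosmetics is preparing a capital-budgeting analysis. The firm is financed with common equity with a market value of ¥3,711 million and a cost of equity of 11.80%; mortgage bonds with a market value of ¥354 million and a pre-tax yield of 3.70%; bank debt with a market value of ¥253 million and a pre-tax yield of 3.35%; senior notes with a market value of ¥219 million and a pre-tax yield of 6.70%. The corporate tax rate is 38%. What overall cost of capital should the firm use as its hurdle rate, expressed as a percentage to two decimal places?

10.15%

Total capital V = 3711 + 354 + 253 + 219 = 4537.
Equity: weight = 3711/4537 = 0.8179; cost = 11.8%.
Mortgage bonds: weight = 354/4537 = 0.0780; after-tax cost = 3.7% × (1 − 38%) = 2.2940%.
Bank debt: weight = 253/4537 = 0.0558; after-tax cost = 3.35% × (1 − 38%) = 2.0770%.
Senior notes: weight = 219/4537 = 0.0483; after-tax cost = 6.7% × (1 − 38%) = 4.1540%.
WACC = 0.8179 × 11.8000% + 0.0780 × 2.2940% + 0.0558 × 2.0770% + 0.0483 × 4.1540% = 10.1470%.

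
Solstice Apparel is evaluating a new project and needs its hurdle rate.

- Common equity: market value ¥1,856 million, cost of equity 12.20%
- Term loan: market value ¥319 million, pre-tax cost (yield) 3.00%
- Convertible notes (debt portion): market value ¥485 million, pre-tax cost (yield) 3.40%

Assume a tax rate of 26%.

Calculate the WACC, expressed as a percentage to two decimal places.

Total capital V = 1856 + 319 + 485 = 2660.
Equity: weight = 1856/2660 = 0.6977; cost = 12.2%.
Term loan: weight = 319/2660 = 0.1199; after-tax cost = 3% × (1 − 26%) = 2.2200%.
Convertible notes (debt portion): weight = 485/2660 = 0.1823; after-tax cost = 3.4% × (1 − 26%) = 2.5160%.
WACC = 0.6977 × 12.2000% + 0.1199 × 2.2200% + 0.1823 × 2.5160% = 9.2375%.

9.24%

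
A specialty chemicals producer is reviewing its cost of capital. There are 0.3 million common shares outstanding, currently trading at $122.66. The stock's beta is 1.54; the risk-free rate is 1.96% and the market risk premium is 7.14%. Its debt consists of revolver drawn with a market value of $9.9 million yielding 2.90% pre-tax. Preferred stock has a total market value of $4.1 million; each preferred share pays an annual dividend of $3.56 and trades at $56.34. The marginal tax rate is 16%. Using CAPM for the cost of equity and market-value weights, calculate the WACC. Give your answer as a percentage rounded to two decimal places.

Cost of equity via CAPM: Re = 1.96% + 1.54 × 7.14% = 12.9556%.
Cost of preferred: Rp = 3.56 / 56.34 = 6.3188%.
Market value of equity E = 122.66 × 0.3m = 36.798m.
Total capital V = 36.798 + 4.1 + 9.9 = 50.798.
Equity: weight = 36.798/50.798 = 0.7244; cost = 12.9556%.
Preferred: weight = 4.1/50.798 = 0.0807; cost = 6.3188%.
Revolver drawn: weight = 9.9/50.798 = 0.1949; after-tax cost = 2.9% × (1 − 16%) = 2.4360%.
WACC = 0.7244 × 12.9556% + 0.0807 × 6.3188% + 0.1949 × 2.4360% = 10.3698%.

10.37%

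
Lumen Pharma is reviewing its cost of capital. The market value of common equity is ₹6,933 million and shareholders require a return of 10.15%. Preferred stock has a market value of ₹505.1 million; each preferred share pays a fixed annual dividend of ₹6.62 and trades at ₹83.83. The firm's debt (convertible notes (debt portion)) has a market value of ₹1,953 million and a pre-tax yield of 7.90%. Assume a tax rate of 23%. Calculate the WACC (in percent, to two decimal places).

Cost of preferred: Rp = 6.62 / 83.83 = 7.8969%.
Total capital V = 6933 + 505.1 + 1953 = 9391.1.
Equity: weight = 6933/9391.1 = 0.7383; cost = 10.15%.
Preferred: weight = 505.1/9391.1 = 0.0538; cost = 7.8969%.
Convertible notes (debt portion): weight = 1953/9391.1 = 0.2080; after-tax cost = 7.9% × (1 − 23%) = 6.0830%.
WACC = 0.7383 × 10.1500% + 0.0538 × 7.8969% + 0.2080 × 6.0830% = 9.1830%.

9.18%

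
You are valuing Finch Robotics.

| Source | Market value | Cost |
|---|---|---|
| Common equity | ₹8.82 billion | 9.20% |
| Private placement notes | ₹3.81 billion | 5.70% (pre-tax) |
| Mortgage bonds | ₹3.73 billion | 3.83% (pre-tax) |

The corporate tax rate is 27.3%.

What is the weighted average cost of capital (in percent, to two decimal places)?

Total capital V = 8.82 + 3.81 + 3.73 = 16.36.
Equity: weight = 8.82/16.36 = 0.5391; cost = 9.2%.
Private placement notes: weight = 3.81/16.36 = 0.2329; after-tax cost = 5.7% × (1 − 27.3%) = 4.1439%.
Mortgage bonds: weight = 3.73/16.36 = 0.2280; after-tax cost = 3.83% × (1 − 27.3%) = 2.7844%.
WACC = 0.5391 × 9.2000% + 0.2329 × 4.1439% + 0.2280 × 2.7844% = 6.5598%.

6.56%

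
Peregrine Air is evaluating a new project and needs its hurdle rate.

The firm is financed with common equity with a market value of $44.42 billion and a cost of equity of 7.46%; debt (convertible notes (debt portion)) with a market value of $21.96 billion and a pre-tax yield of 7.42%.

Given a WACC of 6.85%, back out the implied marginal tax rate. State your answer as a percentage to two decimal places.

Total capital V = 44.42 + 21.96 = 66.38.
Equity weight = 44.42/66.38 = 0.6692.
Convertible notes (debt portion) weight = 21.96/66.38 = 0.3308.
Equity contribution = 0.6692 × 7.46% = 4.9921%.
Debt contribution must be 6.85% − 4.9921% = 1.8579%.
0.3308 × 7.42% × (1 − T) = 1.8579%  ⇒  (1 − T) = 0.7569.
T = 24.3112%.

24.31%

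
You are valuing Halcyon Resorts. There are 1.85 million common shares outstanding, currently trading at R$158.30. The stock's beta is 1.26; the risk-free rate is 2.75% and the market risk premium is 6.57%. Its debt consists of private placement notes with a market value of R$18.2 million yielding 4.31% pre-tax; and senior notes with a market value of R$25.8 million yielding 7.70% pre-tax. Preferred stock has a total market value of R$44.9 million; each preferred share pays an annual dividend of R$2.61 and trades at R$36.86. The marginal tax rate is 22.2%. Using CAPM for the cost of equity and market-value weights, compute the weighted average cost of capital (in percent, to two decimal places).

Cost of equity via CAPM: Re = 2.75% + 1.26 × 6.57% = 11.0282%.
Cost of preferred: Rp = 2.61 / 36.86 = 7.0808%.
Market value of equity E = 158.3 × 1.85m = 292.855m.
Total capital V = 292.855 + 44.9 + 18.2 + 25.8 = 381.755.
Equity: weight = 292.855/381.755 = 0.7671; cost = 11.0282%.
Preferred: weight = 44.9/381.755 = 0.1176; cost = 7.0808%.
Private placement notes: weight = 18.2/381.755 = 0.0477; after-tax cost = 4.31% × (1 − 22.2%) = 3.3532%.
Senior notes: weight = 25.8/381.755 = 0.0676; after-tax cost = 7.7% × (1 − 22.2%) = 5.9906%.
WACC = 0.7671 × 11.0282% + 0.1176 × 7.0808% + 0.0477 × 3.3532% + 0.0676 × 5.9906% = 9.8576%.

9.86%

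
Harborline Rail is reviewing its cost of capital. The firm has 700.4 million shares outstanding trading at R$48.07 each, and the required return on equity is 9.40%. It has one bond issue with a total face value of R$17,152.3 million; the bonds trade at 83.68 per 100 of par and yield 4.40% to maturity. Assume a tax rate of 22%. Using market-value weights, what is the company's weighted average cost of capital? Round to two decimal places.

Market value of equity E = 48.07 × 700.4m = 33668.228m. Market value of debt D = 17152.3m × 83.68/100 = 14353.04464m.
Total capital V = 33668.228 + 14353.04464 = 48021.27264.
Equity: weight = 33668.228/48021.27264 = 0.7011; cost = 9.4%.
Bonds outstanding: weight = 14353.04464/48021.27264 = 0.2989; after-tax cost = 4.4% × (1 − 22%) = 3.4320%.
WACC = 0.7011 × 9.4000% + 0.2989 × 3.4320% = 7.6162%.

7.62%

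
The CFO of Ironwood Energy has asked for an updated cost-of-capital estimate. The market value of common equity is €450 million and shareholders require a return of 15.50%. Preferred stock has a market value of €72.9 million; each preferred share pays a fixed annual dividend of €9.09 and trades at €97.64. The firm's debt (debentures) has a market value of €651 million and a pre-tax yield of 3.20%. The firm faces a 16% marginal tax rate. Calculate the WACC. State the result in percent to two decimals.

8.01%

Cost of preferred: Rp = 9.09 / 97.64 = 9.3097%.
Total capital V = 450 + 72.9 + 651 = 1173.9.
Equity: weight = 450/1173.9 = 0.3833; cost = 15.5%.
Preferred: weight = 72.9/1173.9 = 0.0621; cost = 9.3097%.
Debentures: weight = 651/1173.9 = 0.5546; after-tax cost = 3.2% × (1 − 16%) = 2.6880%.
WACC = 0.3833 × 15.5000% + 0.0621 × 9.3097% + 0.5546 × 2.6880% = 8.0105%.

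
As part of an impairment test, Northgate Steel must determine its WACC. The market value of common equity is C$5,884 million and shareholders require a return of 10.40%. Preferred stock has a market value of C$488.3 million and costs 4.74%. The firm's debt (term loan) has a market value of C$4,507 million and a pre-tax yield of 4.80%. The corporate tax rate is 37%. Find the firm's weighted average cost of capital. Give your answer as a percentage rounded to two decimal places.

Total capital V = 5884 + 488.3 + 4507 = 10879.3.
Equity: weight = 5884/10879.3 = 0.5408; cost = 10.4%.
Preferred: weight = 488.3/10879.3 = 0.0449; cost = 4.74%.
Term loan: weight = 4507/10879.3 = 0.4143; after-tax cost = 4.8% × (1 − 37%) = 3.0240%.
WACC = 0.5408 × 10.4000% + 0.0449 × 4.7400% + 0.4143 × 3.0240% = 7.0903%.

7.09%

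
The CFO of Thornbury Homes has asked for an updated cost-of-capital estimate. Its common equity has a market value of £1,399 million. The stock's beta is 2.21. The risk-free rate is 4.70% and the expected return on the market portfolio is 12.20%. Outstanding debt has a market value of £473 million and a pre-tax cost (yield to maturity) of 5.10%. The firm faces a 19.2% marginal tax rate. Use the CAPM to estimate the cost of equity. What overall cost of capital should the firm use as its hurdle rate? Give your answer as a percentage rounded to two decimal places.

Market risk premium = 12.2% − 4.7% = 7.5%.
Cost of equity via CAPM: Re = 4.7% + 2.21 × 7.5% = 21.2750%.
Total capital V = 1399 + 473 = 1872.
Equity: weight = 1399/1872 = 0.7473; cost = 21.275%.
Debt: weight = 473/1872 = 0.2527; after-tax cost = 5.1% × (1 − 19.2%) = 4.1208%.
WACC = 0.7473 × 21.2750% + 0.2527 × 4.1208% = 16.9406%.

16.94%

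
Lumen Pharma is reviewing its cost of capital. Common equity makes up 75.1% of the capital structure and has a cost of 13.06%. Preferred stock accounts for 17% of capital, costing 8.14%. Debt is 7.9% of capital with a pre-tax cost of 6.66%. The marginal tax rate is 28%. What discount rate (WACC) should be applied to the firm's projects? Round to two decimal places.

After-tax cost of debt = 6.66% × (1 − 28%) = 4.7952%.
WACC = 0.751 × 13.0600% + 0.170 × 8.1400% + 0.079 × 4.7952% = 11.5707%.

11.57%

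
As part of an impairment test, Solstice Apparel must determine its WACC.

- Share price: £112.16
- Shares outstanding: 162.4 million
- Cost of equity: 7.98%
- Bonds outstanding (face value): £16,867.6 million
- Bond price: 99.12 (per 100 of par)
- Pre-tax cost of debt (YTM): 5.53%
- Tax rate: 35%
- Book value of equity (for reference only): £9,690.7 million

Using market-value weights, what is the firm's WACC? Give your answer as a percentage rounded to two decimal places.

Market value of equity E = 112.16 × 162.4m = 18214.784m. Market value of debt D = 16867.6m × 99.12/100 = 16719.16512m.
Total capital V = 18214.784 + 16719.16512 = 34933.94912.
Equity: weight = 18214.784/34933.94912 = 0.5214; cost = 7.98%.
Bonds outstanding: weight = 16719.16512/34933.94912 = 0.4786; after-tax cost = 5.53% × (1 − 35%) = 3.5945%.
WACC = 0.5214 × 7.9800% + 0.4786 × 3.5945% = 5.8811%.

5.88%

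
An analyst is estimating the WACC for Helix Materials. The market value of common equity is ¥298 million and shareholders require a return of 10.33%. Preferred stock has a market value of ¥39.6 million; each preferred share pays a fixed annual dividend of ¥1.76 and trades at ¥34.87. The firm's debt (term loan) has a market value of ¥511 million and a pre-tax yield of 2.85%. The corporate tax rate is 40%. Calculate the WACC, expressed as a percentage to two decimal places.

4.89%

Cost of preferred: Rp = 1.76 / 34.87 = 5.0473%.
Total capital V = 298 + 39.6 + 511 = 848.6.
Equity: weight = 298/848.6 = 0.3512; cost = 10.33%.
Preferred: weight = 39.6/848.6 = 0.0467; cost = 5.0473%.
Term loan: weight = 511/848.6 = 0.6022; after-tax cost = 2.85% × (1 − 40%) = 1.7100%.
WACC = 0.3512 × 10.3300% + 0.0467 × 5.0473% + 0.6022 × 1.7100% = 4.8928%.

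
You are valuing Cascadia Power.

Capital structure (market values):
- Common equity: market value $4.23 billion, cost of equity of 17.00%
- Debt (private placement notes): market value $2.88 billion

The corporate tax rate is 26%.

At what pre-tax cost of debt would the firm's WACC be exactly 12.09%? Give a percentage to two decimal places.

Total capital V = 4.23 + 2.88 = 7.11.
Equity weight = 4.23/7.11 = 0.5949.
Private placement notes weight = 2.88/7.11 = 0.4051.
Equity contribution = 0.5949 × 17% = 10.1139%.
Remaining for debt = 12.09% − 10.1139% = 1.9761%.
Rd × (1 − 26%) × 0.4051 = 1.9761%  ⇒  Rd = 6.5925%.

6.59%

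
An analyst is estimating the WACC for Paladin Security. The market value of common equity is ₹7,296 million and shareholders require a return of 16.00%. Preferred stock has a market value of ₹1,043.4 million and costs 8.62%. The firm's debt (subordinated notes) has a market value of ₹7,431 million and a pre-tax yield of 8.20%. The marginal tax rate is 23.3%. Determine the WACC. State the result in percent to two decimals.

10.94%

Total capital V = 7296 + 1043.4 + 7431 = 15770.4.
Equity: weight = 7296/15770.4 = 0.4626; cost = 16%.
Preferred: weight = 1043.4/15770.4 = 0.0662; cost = 8.62%.
Subordinated notes: weight = 7431/15770.4 = 0.4712; after-tax cost = 8.2% × (1 − 23.3%) = 6.2894%.
WACC = 0.4626 × 16.0000% + 0.0662 × 8.6200% + 0.4712 × 6.2894% = 10.9361%.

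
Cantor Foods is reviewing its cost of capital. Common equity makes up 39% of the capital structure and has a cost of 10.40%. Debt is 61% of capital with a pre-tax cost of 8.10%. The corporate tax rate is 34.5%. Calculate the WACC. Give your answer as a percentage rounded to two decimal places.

7.29%

After-tax cost of debt = 8.1% × (1 − 34.5%) = 5.3055%.
WACC = 0.390 × 10.4000% + 0.610 × 5.3055% = 7.2924%.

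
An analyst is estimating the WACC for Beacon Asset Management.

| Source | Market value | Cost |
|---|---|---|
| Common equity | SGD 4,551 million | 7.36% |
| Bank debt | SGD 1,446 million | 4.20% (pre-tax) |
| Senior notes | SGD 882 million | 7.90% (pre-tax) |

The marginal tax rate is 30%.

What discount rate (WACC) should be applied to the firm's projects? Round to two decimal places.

6.20%

Total capital V = 4551 + 1446 + 882 = 6879.
Equity: weight = 4551/6879 = 0.6616; cost = 7.36%.
Bank debt: weight = 1446/6879 = 0.2102; after-tax cost = 4.2% × (1 − 30%) = 2.9400%.
Senior notes: weight = 882/6879 = 0.1282; after-tax cost = 7.9% × (1 − 30%) = 5.5300%.
WACC = 0.6616 × 7.3600% + 0.2102 × 2.9400% + 0.1282 × 5.5300% = 6.1963%.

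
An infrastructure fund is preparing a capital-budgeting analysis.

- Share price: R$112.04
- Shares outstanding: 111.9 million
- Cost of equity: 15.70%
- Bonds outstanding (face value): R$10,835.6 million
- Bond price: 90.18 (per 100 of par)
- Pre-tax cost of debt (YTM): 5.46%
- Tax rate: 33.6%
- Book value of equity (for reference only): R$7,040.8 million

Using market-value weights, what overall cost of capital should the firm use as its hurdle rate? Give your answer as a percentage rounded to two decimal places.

10.41%

Market value of equity E = 112.04 × 111.9m = 12537.276m. Market value of debt D = 10835.6m × 90.18/100 = 9771.54408m.
Total capital V = 12537.276 + 9771.54408 = 22308.82008.
Equity: weight = 12537.276/22308.82008 = 0.5620; cost = 15.7%.
Bonds outstanding: weight = 9771.54408/22308.82008 = 0.4380; after-tax cost = 5.46% × (1 − 33.6%) = 3.6254%.
WACC = 0.5620 × 15.7000% + 0.4380 × 3.6254% = 10.4112%.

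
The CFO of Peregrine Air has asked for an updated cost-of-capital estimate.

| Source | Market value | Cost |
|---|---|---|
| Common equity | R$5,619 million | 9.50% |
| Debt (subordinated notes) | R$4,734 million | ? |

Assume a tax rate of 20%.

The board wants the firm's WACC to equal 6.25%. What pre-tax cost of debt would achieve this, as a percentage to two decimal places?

Total capital V = 5619 + 4734 = 10353.
Equity weight = 5619/10353 = 0.5427.
Subordinated notes weight = 4734/10353 = 0.4573.
Equity contribution = 0.5427 × 9.5% = 5.1560%.
Remaining for debt = 6.25% − 5.1560% = 1.0940%.
Rd × (1 − 20%) × 0.4573 = 1.0940%  ⇒  Rd = 2.9905%.

2.99%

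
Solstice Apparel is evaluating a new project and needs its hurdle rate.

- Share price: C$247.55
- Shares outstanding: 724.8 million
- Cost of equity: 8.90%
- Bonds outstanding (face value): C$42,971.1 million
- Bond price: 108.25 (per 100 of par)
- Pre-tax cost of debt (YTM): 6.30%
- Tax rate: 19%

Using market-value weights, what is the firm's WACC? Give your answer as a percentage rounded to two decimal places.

8.12%

Market value of equity E = 247.55 × 724.8m = 179424.24m. Market value of debt D = 42971.1m × 108.25/100 = 46516.21575m.
Total capital V = 179424.24 + 46516.21575 = 225940.45575.
Equity: weight = 179424.24/225940.45575 = 0.7941; cost = 8.9%.
Bonds outstanding: weight = 46516.21575/225940.45575 = 0.2059; after-tax cost = 6.3% × (1 − 19%) = 5.1030%.
WACC = 0.7941 × 8.9000% + 0.2059 × 5.1030% = 8.1183%.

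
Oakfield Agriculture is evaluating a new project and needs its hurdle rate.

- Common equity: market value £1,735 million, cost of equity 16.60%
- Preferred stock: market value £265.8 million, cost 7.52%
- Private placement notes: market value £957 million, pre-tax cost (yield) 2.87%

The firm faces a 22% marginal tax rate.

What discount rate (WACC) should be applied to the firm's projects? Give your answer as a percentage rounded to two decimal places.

11.14%

Total capital V = 1735 + 265.8 + 957 = 2957.8.
Equity: weight = 1735/2957.8 = 0.5866; cost = 16.6%.
Preferred: weight = 265.8/2957.8 = 0.0899; cost = 7.52%.
Private placement notes: weight = 957/2957.8 = 0.3236; after-tax cost = 2.87% × (1 − 22%) = 2.2386%.
WACC = 0.5866 × 16.6000% + 0.0899 × 7.5200% + 0.3236 × 2.2386% = 11.1374%.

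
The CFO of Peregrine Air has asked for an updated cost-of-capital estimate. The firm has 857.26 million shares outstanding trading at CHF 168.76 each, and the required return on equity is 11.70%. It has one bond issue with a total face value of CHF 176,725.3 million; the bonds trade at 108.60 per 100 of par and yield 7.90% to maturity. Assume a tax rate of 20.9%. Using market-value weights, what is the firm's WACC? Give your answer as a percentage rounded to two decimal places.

8.59%

Market value of equity E = 168.76 × 857.26m = 144671.1976m. Market value of debt D = 176725.3m × 108.6/100 = 191923.6758m.
Total capital V = 144671.1976 + 191923.6758 = 336594.8734.
Equity: weight = 144671.1976/336594.8734 = 0.4298; cost = 11.7%.
Bonds outstanding: weight = 191923.6758/336594.8734 = 0.5702; after-tax cost = 7.9% × (1 − 20.9%) = 6.2489%.
WACC = 0.4298 × 11.7000% + 0.5702 × 6.2489% = 8.5918%.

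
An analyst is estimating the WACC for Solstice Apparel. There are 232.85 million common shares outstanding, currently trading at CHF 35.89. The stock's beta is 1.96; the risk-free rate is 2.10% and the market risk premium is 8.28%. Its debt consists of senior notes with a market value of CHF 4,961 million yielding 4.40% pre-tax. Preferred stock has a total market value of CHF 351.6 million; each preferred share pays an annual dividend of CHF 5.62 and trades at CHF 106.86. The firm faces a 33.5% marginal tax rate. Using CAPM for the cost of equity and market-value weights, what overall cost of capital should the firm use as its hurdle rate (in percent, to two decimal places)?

12.40%

Cost of equity via CAPM: Re = 2.1% + 1.96 × 8.28% = 18.3288%.
Cost of preferred: Rp = 5.62 / 106.86 = 5.2592%.
Market value of equity E = 35.89 × 232.85m = 8356.9865m.
Total capital V = 8356.9865 + 351.6 + 4961 = 13669.5865.
Equity: weight = 8356.9865/13669.5865 = 0.6114; cost = 18.3288%.
Preferred: weight = 351.6/13669.5865 = 0.0257; cost = 5.2592%.
Senior notes: weight = 4961/13669.5865 = 0.3629; after-tax cost = 4.4% × (1 − 33.5%) = 2.9260%.
WACC = 0.6114 × 18.3288% + 0.0257 × 5.2592% + 0.3629 × 2.9260% = 12.4026%.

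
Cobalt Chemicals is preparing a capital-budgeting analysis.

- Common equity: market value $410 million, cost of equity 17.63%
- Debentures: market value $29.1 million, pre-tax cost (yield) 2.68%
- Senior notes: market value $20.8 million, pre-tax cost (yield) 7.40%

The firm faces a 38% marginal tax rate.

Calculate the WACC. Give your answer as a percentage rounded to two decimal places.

16.03%

Total capital V = 410 + 29.1 + 20.8 = 459.9.
Equity: weight = 410/459.9 = 0.8915; cost = 17.63%.
Debentures: weight = 29.1/459.9 = 0.0633; after-tax cost = 2.68% × (1 − 38%) = 1.6616%.
Senior notes: weight = 20.8/459.9 = 0.0452; after-tax cost = 7.4% × (1 − 38%) = 4.5880%.
WACC = 0.8915 × 17.6300% + 0.0633 × 1.6616% + 0.0452 × 4.5880% = 16.0298%.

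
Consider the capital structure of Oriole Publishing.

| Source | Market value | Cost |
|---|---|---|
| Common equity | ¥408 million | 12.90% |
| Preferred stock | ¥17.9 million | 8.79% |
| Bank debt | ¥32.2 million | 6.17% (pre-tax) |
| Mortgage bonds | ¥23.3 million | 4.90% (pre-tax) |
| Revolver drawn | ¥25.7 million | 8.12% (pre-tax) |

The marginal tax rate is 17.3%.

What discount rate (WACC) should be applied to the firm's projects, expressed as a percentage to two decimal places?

11.54%

Total capital V = 408 + 17.9 + 32.2 + 23.3 + 25.7 = 507.1.
Equity: weight = 408/507.1 = 0.8046; cost = 12.9%.
Preferred: weight = 17.9/507.1 = 0.0353; cost = 8.79%.
Bank debt: weight = 32.2/507.1 = 0.0635; after-tax cost = 6.17% × (1 − 17.3%) = 5.1026%.
Mortgage bonds: weight = 23.3/507.1 = 0.0459; after-tax cost = 4.9% × (1 − 17.3%) = 4.0523%.
Revolver drawn: weight = 25.7/507.1 = 0.0507; after-tax cost = 8.12% × (1 − 17.3%) = 6.7152%.
WACC = 0.8046 × 12.9000% + 0.0353 × 8.7900% + 0.0635 × 5.1026% + 0.0459 × 4.0523% + 0.0507 × 6.7152% = 11.5398%.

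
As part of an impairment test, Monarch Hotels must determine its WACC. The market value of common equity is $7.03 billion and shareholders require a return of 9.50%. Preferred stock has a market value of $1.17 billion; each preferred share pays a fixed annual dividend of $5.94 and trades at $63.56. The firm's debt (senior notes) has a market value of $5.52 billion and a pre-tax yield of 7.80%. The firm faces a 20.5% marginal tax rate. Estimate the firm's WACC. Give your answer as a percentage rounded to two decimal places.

Cost of preferred: Rp = 5.94 / 63.56 = 9.3455%.
Total capital V = 7.03 + 1.17 + 5.52 = 13.72.
Equity: weight = 7.03/13.72 = 0.5124; cost = 9.5%.
Preferred: weight = 1.17/13.72 = 0.0853; cost = 9.3455%.
Senior notes: weight = 5.52/13.72 = 0.4023; after-tax cost = 7.8% × (1 − 20.5%) = 6.2010%.
WACC = 0.5124 × 9.5000% + 0.0853 × 9.3455% + 0.4023 × 6.2010% = 8.1595%.

8.16%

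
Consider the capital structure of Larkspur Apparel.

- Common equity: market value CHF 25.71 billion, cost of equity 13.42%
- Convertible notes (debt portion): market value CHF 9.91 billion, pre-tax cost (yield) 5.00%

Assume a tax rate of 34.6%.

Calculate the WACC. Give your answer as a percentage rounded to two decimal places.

Total capital V = 25.71 + 9.91 = 35.62.
Equity: weight = 25.71/35.62 = 0.7218; cost = 13.42%.
Convertible notes (debt portion): weight = 9.91/35.62 = 0.2782; after-tax cost = 5% × (1 − 34.6%) = 3.2700%.
WACC = 0.7218 × 13.4200% + 0.2782 × 3.2700% = 10.5961%.

10.60%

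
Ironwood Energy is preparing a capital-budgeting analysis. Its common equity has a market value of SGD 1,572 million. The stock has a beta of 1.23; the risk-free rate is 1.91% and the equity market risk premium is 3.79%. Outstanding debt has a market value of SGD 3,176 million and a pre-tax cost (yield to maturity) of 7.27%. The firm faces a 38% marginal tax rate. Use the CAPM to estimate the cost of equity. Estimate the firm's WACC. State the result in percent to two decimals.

5.19%

Cost of equity via CAPM: Re = 1.91% + 1.23 × 3.79% = 6.5717%.
Total capital V = 1572 + 3176 = 4748.
Equity: weight = 1572/4748 = 0.3311; cost = 6.5717%.
Debt: weight = 3176/4748 = 0.6689; after-tax cost = 7.27% × (1 − 38%) = 4.5074%.
WACC = 0.3311 × 6.5717% + 0.6689 × 4.5074% = 5.1909%.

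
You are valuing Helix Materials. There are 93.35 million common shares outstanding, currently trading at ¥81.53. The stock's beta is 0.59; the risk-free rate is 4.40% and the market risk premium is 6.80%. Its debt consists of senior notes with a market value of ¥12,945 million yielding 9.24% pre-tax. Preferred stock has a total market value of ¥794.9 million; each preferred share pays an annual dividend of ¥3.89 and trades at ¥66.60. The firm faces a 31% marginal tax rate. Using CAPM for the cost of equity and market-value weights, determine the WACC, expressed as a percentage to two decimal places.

7.08%

Cost of equity via CAPM: Re = 4.4% + 0.59 × 6.8% = 8.4120%.
Cost of preferred: Rp = 3.89 / 66.6 = 5.8408%.
Market value of equity E = 81.53 × 93.35m = 7610.8255m.
Total capital V = 7610.8255 + 794.9 + 12945 = 21350.7255.
Equity: weight = 7610.8255/21350.7255 = 0.3565; cost = 8.412%.
Preferred: weight = 794.9/21350.7255 = 0.0372; cost = 5.8408%.
Senior notes: weight = 12945/21350.7255 = 0.6063; after-tax cost = 9.24% × (1 − 31%) = 6.3756%.
WACC = 0.3565 × 8.4120% + 0.0372 × 5.8408% + 0.6063 × 6.3756% = 7.0816%.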